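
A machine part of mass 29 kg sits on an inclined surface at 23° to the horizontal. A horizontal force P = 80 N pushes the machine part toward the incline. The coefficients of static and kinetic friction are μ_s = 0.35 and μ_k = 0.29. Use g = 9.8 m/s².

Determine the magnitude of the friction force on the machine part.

Normal direction: N = m g cos θ + P sin θ = 292.9 N.
Along the incline, the net driving force (taking up-slope positive) is P cos θ − m g sin θ = 73.64 − 111 = -37.41 N, so equilibrium requires friction f = 37.41 N (up-slope).
Maximum static friction: μ_s N = 0.35 × 292.9 = 102.5 N.
|f_req| = 37.41 ≤ 102.5 N → the machine part is in equilibrium; friction equals the required value.

f ≈ 37.4 N (up the incline)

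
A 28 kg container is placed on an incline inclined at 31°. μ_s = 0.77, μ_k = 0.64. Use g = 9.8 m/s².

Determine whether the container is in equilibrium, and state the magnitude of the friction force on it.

f ≈ 141 N

N = m g cos θ = 235 N.
Down-slope weight component: m g sin θ = 141 N.
μ_s N = 181 N.
141 ≤ 181 N, so it stays put; friction = 141 N.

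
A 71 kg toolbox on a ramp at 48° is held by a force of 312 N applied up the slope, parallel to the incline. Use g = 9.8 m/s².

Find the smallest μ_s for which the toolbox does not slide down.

N = m g cos θ = 465.6 N.
Friction must make up the shortfall along the incline: f = m g sin θ − P = 517.1 − 312 = 205.1 N.
At the threshold f = μ_s N, so μ_s,min = 205.1/465.6 = 0.44.

μ_s,min ≈ 0.44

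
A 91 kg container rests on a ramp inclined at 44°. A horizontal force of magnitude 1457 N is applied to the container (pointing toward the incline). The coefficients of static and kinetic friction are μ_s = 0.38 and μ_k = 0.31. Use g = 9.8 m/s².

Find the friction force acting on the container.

The horizontal push has a component P sin θ into the surface, so N = m g cos θ + P sin θ = 641.5 + 1012 = 1654 N.
Parallel to the incline: P cos θ − m g sin θ = 1048 − 619.5 = 428.6 N; the friction needed to balance this is 428.6 N acting down the slope.
The limit of static friction is μ_s N = 628.4 N.
Since 428.6 N is within the 628.4 N limit, the container stays put and friction is exactly 429 N.

f ≈ 429 N (down the incline)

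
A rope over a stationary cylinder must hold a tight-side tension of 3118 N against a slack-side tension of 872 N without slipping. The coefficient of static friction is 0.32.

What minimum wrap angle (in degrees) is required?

T₂/T₁ = e^{μβ} → β = ln(T₂/T₁)/μ.
β = ln(3118/872)/0.32 = 1.274/0.32 = 3.982 rad.
In degrees: β = 3.982 × 180/π = 228°.

β_min ≈ 228°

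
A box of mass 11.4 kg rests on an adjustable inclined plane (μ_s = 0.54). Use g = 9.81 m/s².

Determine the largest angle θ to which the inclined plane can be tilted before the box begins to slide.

θ_max ≈ 28.4°

At the slip threshold, m g sin θ = μ_s · m g cos θ, so tan θ = μ_s.
θ_max = arctan(0.54) = 28.4°.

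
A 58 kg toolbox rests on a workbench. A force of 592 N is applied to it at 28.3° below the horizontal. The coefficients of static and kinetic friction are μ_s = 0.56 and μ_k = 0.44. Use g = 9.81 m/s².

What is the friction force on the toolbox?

N = m g + P sin α = 569 + 592×sin 28.3° = 849.6 N.
The horizontal driving force is P cos α = 521.2 N, so equilibrium needs friction f = 521.2 N.
μ_s N = 0.56 × 849.6 = 475.8 N.
The required friction exceeds μ_s N, so the toolbox moves and f = μ_k N = 374 N.

f ≈ 374 N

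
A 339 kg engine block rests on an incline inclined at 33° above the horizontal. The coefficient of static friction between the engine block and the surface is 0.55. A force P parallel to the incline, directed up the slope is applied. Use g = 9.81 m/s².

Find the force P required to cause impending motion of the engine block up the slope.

At impending motion up the slope, friction acts down-slope at its limit: f = μ_s N.
P is parallel to the surface, so N = m g cos θ = 2790 N.
Along the incline: P = m g sin θ + μ_s N = 1810 + 0.55×2790 = 3350 N.

P ≈ 3350 N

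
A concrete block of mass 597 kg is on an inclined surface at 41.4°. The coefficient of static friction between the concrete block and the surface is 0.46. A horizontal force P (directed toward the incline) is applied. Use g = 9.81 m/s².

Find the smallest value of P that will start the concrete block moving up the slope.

At impending motion up the slope, friction acts down-slope at its limit: f = μ_s N.
Perpendicular to the incline: N = m g cos θ + P sin θ.
Along the incline: P cos θ = m g sin θ + μ_s N = m g sin θ + μ_s (m g cos θ + P sin θ).
Solving, P (cos θ − μ_s sin θ) = m g (sin θ + μ_s cos θ), so P = 597×9.81×(sin 41.4° + 0.46 cos 41.4°)/(cos 41.4° − 0.46 sin 41.4°) = 5860×1.006/0.4459 = 13200 N.

P ≈ 13200 N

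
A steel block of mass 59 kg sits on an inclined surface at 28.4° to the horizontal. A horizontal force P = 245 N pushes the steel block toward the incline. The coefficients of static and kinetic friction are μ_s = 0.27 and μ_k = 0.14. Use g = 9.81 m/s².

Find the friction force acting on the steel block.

f ≈ 59.8 N (up the incline)

Normal direction: N = m g cos θ + P sin θ = 625.7 N.
Along the incline, the net driving force (taking up-slope positive) is P cos θ − m g sin θ = 215.5 − 275.3 = -59.77 N, so equilibrium requires friction f = 59.77 N (up-slope).
The limit of static friction is μ_s N = 168.9 N.
|f_req| = 59.77 ≤ 168.9 N → the steel block is in equilibrium; friction equals the required value.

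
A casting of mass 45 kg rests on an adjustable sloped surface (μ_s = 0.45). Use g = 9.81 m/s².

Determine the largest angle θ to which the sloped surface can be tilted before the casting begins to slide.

θ_max ≈ 24.2°

At the slip threshold, m g sin θ = μ_s · m g cos θ, so tan θ = μ_s.
θ_max = arctan(0.45) = 24.2°.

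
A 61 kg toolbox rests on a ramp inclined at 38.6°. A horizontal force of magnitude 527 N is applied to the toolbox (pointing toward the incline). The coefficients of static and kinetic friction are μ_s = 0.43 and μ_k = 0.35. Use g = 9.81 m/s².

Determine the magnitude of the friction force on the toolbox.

Normal direction: N = m g cos θ + P sin θ = 796.5 N.
Along the incline, the net driving force (taking up-slope positive) is P cos θ − m g sin θ = 411.9 − 373.3 = 38.53 N, so equilibrium requires friction f = -38.53 N (down-slope).
The limit of static friction is μ_s N = 342.5 N.
Since 38.53 N is within the 342.5 N limit, the toolbox stays put and friction is exactly 38.5 N.

f ≈ 38.5 N (down the incline)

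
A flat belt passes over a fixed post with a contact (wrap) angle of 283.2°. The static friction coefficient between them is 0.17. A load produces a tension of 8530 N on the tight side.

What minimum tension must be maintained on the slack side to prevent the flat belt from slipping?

T_min ≈ 3680 N

Capstan equation at impending slip: T_tight/T_slack = e^{μβ}.
β = 283.2° = 4.943 rad; e^{μβ} = e^{0.17×4.943} = 2.317.
T_slack = T_tight / e^{μβ} = 8530 / 2.317 = 3680 N.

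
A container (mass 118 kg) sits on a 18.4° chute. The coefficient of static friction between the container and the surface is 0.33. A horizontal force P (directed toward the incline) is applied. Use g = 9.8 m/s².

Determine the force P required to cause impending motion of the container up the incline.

P ≈ 861 N

At impending motion up the slope, friction acts down-slope at its limit: f = μ_s N.
Perpendicular to the incline: N = m g cos θ + P sin θ.
Along the incline: P cos θ = m g sin θ + μ_s N = m g sin θ + μ_s (m g cos θ + P sin θ).
Solving, P (cos θ − μ_s sin θ) = m g (sin θ + μ_s cos θ), so P = 118×9.8×(sin 18.4° + 0.33 cos 18.4°)/(cos 18.4° − 0.33 sin 18.4°) = 1160×0.6288/0.8447 = 861 N.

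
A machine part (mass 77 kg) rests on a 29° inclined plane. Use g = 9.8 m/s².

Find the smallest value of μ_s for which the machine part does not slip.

μ_s,min ≈ 0.554

At the slip threshold m g sin θ = μ_s m g cos θ, so μ_s,min = tan θ.
μ_s,min = tan 29° = 0.554.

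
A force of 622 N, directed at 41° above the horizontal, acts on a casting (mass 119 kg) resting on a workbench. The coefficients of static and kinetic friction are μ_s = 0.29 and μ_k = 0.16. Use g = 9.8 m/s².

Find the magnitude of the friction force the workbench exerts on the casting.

f ≈ 121 N

The vertical component of P reduces the normal force: N = m g − P sin α = 1166 − 408.1 = 758.1 N.
The horizontal driving force is P cos α = 469.4 N, so equilibrium needs friction f = 469.4 N.
μ_s N = 0.29 × 758.1 = 219.9 N.
469.4 > 219.9 N → the casting slides; f = μ_k N = 0.16×758.1 = 121 N.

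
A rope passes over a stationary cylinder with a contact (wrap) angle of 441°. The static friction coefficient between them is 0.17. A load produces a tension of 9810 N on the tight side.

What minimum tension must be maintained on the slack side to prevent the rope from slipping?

Capstan equation at impending slip: T_tight/T_slack = e^{μβ}.
β = 441° = 7.697 rad; e^{μβ} = e^{0.17×7.697} = 3.701.
T_slack = T_tight / e^{μβ} = 9810 / 3.701 = 2650 N.

T_min ≈ 2650 N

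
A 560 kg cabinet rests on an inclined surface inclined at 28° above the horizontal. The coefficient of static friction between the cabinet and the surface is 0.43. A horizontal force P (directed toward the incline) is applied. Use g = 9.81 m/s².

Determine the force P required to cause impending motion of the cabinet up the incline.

At impending motion up the slope, friction acts down-slope at its limit: f = μ_s N.
Perpendicular to the incline: N = m g cos θ + P sin θ.
Along the incline: P cos θ = m g sin θ + μ_s N = m g sin θ + μ_s (m g cos θ + P sin θ).
Solving, P (cos θ − μ_s sin θ) = m g (sin θ + μ_s cos θ), so P = 560×9.81×(sin 28° + 0.43 cos 28°)/(cos 28° − 0.43 sin 28°) = 5490×0.8491/0.6811 = 6850 N.

P ≈ 6850 N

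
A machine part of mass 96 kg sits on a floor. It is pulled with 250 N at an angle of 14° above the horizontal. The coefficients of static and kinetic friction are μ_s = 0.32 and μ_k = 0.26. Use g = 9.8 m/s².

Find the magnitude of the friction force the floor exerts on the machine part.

N = m g − P sin α = 940.8 − 250×sin 14° = 880.3 N.
For equilibrium, f = P cos α = 250×cos 14° = 242.6 N.
μ_s N = 0.32 × 880.3 = 281.7 N.
Since 242.6 N does not exceed the limit, the machine part stays at rest and f = 243 N.

f ≈ 243 N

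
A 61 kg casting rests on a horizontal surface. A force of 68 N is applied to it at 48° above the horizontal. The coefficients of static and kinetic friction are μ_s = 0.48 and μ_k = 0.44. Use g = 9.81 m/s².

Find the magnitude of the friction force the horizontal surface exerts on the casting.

The vertical component of P reduces the normal force: N = m g − P sin α = 598.4 − 50.53 = 547.9 N.
For equilibrium, f = P cos α = 68×cos 48° = 45.5 N.
The static-friction limit is μ_s N = 263 N.
Since 45.5 N does not exceed the limit, the casting stays at rest and f = 45.5 N.

f ≈ 45.5 N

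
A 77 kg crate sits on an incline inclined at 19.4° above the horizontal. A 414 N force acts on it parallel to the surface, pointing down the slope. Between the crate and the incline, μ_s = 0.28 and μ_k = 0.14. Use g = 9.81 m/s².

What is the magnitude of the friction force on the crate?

Normal force: N = m g cos θ = 77 × 9.81 × cos 19.4° = 712.5 N.
For equilibrium along the incline the friction force must supply f = m g sin θ + P = 250.9 + 414 = 664.9 N (positive meaning up-slope).
The static-friction ceiling is μ_s N = 0.28 × 712.5 = 199.5 N.
Since |664.9| > 199.5 N, static friction cannot hold it; the crate slides down the incline and kinetic friction applies: f = μ_k N = 0.14 × 712.5 = 99.7 N.

f ≈ 99.7 N (up the incline)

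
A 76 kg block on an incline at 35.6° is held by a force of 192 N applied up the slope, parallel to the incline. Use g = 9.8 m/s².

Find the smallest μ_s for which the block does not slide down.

μ_s,min ≈ 0.399

N = m g cos θ = 605.6 N.
Friction must make up the shortfall along the incline: f = m g sin θ − P = 433.6 − 192 = 241.6 N.
At the threshold f = μ_s N, so μ_s,min = 241.6/605.6 = 0.399.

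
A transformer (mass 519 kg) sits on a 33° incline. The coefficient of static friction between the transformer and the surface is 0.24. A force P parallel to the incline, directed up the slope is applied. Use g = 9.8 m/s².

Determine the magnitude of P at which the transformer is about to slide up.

P ≈ 3790 N

At impending motion up the slope, friction acts down-slope at its limit: f = μ_s N.
P is parallel to the surface, so N = m g cos θ = 4270 N.
Along the incline: P = m g sin θ + μ_s N = 2770 + 0.24×4270 = 3790 N.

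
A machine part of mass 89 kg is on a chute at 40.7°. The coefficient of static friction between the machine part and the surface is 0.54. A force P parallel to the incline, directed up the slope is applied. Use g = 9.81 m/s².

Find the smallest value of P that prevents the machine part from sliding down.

The machine part tends to slide down (tan θ > μ_s), so at the point of impending slip friction acts up-slope at its limit: f = μ_s N.
P is parallel to the surface, so N = m g cos θ = 662 N.
Along the incline: P + μ_s N = m g sin θ, so P = 569 − 0.54×662 = 212 N.

P_min ≈ 212 N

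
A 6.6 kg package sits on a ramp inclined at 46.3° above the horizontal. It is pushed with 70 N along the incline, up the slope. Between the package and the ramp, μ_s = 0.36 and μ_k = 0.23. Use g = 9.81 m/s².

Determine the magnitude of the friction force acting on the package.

f ≈ 10.3 N (down the incline)

Normal force: N = m g cos θ = 6.6 × 9.81 × cos 46.3° = 44.73 N.
The friction needed for equilibrium is m g sin θ − P = 46.81 − 70 = -23.19 N, measured positive up-slope.
Static friction can supply at most μ_s N = 16.1 N.
Since |-23.19| > 16.1 N, static friction cannot hold it; the package slides up the incline and kinetic friction applies: f = μ_k N = 0.23 × 44.73 = 10.3 N.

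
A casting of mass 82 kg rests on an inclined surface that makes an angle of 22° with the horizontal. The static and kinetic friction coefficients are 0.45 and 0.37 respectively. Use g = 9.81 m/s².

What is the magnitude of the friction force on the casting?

Normal force: N = m g cos θ = 82 × 9.81 × cos 22° = 745.8 N.
For equilibrium along the incline, friction must balance the weight component: f = m g sin θ = 301.3 N up the slope.
Maximum static friction available: μ_s N = 0.45 × 745.8 = 335.6 N.
Since |301.3| ≤ 335.6 N, static friction is sufficient; f equals the required value, not μ_s N.

f ≈ 301 N (up the incline)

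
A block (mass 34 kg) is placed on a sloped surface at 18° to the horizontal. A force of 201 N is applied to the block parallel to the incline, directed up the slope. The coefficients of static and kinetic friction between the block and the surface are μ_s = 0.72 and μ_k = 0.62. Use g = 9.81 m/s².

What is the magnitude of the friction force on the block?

f ≈ 97.9 N (down the incline)

Normal force: N = m g cos θ = 34 × 9.81 × cos 18° = 317.2 N.
The friction needed for equilibrium is m g sin θ − P = 103.1 − 201 = -97.93 N, measured positive up-slope.
Static friction can supply at most μ_s N = 228.4 N.
Since |-97.93| ≤ 228.4 N, the block remains in static equilibrium and friction takes exactly the required value.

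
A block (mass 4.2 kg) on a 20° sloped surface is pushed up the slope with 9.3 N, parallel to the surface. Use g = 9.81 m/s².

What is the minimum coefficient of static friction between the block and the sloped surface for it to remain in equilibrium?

μ_s,min ≈ 0.124

N = m g cos θ = 38.72 N.
Friction must make up the shortfall along the incline: f = m g sin θ − P = 14.09 − 9.3 = 4.792 N.
At the threshold f = μ_s N, so μ_s,min = 4.792/38.72 = 0.124.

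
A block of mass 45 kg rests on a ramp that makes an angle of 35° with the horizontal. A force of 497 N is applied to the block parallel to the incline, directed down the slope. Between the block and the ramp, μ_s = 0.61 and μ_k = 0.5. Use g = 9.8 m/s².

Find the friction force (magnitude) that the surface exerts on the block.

f ≈ 181 N (up the incline)

The normal reaction is N = m g cos θ = 361.2 N.
For equilibrium along the incline the friction force must supply f = m g sin θ + P = 252.9 + 497 = 749.9 N (positive meaning up-slope).
The static-friction ceiling is μ_s N = 0.61 × 361.2 = 220.4 N.
Since |749.9| > 220.4 N, static friction cannot hold it; the block slides down the incline and kinetic friction applies: f = μ_k N = 0.5 × 361.2 = 181 N.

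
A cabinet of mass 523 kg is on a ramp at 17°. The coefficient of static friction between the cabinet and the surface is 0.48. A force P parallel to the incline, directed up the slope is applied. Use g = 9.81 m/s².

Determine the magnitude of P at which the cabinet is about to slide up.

P ≈ 3860 N

At impending motion up the slope, friction acts down-slope at its limit: f = μ_s N.
P is parallel to the surface, so N = m g cos θ = 4910 N.
Along the incline: P = m g sin θ + μ_s N = 1500 + 0.48×4910 = 3860 N.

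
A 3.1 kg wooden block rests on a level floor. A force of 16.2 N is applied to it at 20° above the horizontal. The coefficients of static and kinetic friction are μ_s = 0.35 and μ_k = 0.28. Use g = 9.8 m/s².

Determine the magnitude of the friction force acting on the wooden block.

The vertical component of P reduces the normal force: N = m g − P sin α = 30.38 − 5.541 = 24.84 N.
For equilibrium, f = P cos α = 16.2×cos 20° = 15.22 N.
μ_s N = 0.35 × 24.84 = 8.694 N.
The required friction exceeds μ_s N, so the wooden block moves and f = μ_k N = 6.95 N.

f ≈ 6.95 N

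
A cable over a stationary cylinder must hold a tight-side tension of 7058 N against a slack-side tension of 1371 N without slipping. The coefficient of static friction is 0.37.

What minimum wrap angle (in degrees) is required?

T₂/T₁ = e^{μβ} → β = ln(T₂/T₁)/μ.
β = ln(7058/1371)/0.37 = 1.639/0.37 = 4.429 rad.
In degrees: β = 4.429 × 180/π = 254°.

β_min ≈ 254°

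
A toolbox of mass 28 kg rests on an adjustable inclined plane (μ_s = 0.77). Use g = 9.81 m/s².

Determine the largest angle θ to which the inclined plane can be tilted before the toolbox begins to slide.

At the slip threshold, m g sin θ = μ_s · m g cos θ, so tan θ = μ_s.
θ_max = arctan(0.77) = 37.6°.

θ_max ≈ 37.6°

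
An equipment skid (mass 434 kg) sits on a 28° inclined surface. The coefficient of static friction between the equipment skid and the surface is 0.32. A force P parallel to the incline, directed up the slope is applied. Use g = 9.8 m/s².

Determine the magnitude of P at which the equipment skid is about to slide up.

At impending motion up the slope, friction acts down-slope at its limit: f = μ_s N.
P is parallel to the surface, so N = m g cos θ = 3760 N.
Along the incline: P = m g sin θ + μ_s N = 2000 + 0.32×3760 = 3200 N.

P ≈ 3200 N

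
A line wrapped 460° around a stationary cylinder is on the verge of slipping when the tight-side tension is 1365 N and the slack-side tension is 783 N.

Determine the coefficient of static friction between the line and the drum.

μ ≈ 0.0692

T₂/T₁ = e^{μβ} → μ = ln(T₂/T₁)/β.
β = 460° = 8.029 rad.
μ = ln(1365/783)/8.029 = ln(1.743)/8.029 = 0.0692.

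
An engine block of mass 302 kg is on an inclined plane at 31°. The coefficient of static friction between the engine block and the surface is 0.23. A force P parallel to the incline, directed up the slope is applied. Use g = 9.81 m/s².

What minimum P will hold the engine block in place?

The engine block tends to slide down (tan θ > μ_s), so at the point of impending slip friction acts up-slope at its limit: f = μ_s N.
P is parallel to the surface, so N = m g cos θ = 2540 N.
Along the incline: P + μ_s N = m g sin θ, so P = 1530 − 0.23×2540 = 942 N.

P_min ≈ 942 N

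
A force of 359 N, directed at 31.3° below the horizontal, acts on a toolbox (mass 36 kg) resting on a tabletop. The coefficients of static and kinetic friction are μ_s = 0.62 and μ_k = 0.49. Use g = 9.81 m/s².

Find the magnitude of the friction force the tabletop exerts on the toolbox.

Vertical equilibrium gives N = m g + P sin α = 539.7 N.
Horizontally, friction must balance P cos α = 306.8 N.
The static-friction limit is μ_s N = 334.6 N.
306.8 ≤ 334.6 N → static; friction equals the required 307 N.

f ≈ 307 N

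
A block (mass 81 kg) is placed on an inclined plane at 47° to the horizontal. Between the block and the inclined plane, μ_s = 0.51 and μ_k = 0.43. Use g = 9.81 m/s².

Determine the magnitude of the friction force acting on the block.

The normal reaction is N = m g cos θ = 541.9 N.
For equilibrium along the incline, friction must balance the weight component: f = m g sin θ = 581.1 N up the slope.
The static-friction ceiling is μ_s N = 0.51 × 541.9 = 276.4 N.
Since |581.1| > 276.4 N, static friction cannot hold it; the block slides down the incline and kinetic friction applies: f = μ_k N = 0.43 × 541.9 = 233 N.

f ≈ 233 N (up the incline)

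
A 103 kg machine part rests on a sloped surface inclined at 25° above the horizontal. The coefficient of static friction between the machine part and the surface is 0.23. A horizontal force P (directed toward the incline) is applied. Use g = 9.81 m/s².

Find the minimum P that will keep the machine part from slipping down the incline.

The machine part tends to slide down (tan θ > μ_s), so at the point of impending slip friction acts up-slope at its limit: f = μ_s N.
Perpendicular to the incline: N = m g cos θ + P sin θ.
Along the incline: P cos θ + μ_s N = m g sin θ, i.e. P cos θ + μ_s (m g cos θ + P sin θ) = m g sin θ.
Solving, P (cos θ + μ_s sin θ) = m g (sin θ − μ_s cos θ), so P = 1010×0.2142/1.004 = 216 N.

P_min ≈ 216 N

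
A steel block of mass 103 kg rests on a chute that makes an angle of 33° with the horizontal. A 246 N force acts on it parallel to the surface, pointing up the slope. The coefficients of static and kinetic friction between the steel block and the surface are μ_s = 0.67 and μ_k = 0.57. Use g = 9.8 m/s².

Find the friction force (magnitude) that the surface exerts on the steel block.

Perpendicular to the surface, N = m g cos θ = 103·9.8·cos 33° = 846.6 N.
Parallel to the incline, ΣF = 0 gives f = m g sin θ − P = 549.8 − 246 = 303.8 N (up-slope positive).
Static friction can supply at most μ_s N = 567.2 N.
Since |303.8| ≤ 567.2 N, no slip — friction simply equals what equilibrium demands.

f ≈ 304 N (up the incline)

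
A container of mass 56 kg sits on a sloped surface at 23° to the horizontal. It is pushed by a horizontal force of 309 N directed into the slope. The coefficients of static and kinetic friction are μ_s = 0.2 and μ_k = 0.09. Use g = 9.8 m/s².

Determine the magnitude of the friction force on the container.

f ≈ 70 N (down the incline)

The horizontal push has a component P sin θ into the surface, so N = m g cos θ + P sin θ = 505.2 + 120.7 = 625.9 N.
Parallel to the incline: P cos θ − m g sin θ = 284.4 − 214.4 = 70 N; the friction needed to balance this is 70 N acting down the slope.
The limit of static friction is μ_s N = 125.2 N.
Since 70 N is within the 125.2 N limit, the container stays put and friction is exactly 70 N.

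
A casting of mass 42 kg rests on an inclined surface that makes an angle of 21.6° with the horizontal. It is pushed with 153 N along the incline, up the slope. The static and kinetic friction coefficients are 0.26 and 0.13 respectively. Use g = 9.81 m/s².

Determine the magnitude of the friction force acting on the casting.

The normal reaction is N = m g cos θ = 383.1 N.
Parallel to the incline, ΣF = 0 gives f = m g sin θ − P = 151.7 − 153 = -1.325 N (up-slope positive).
The static-friction ceiling is μ_s N = 0.26 × 383.1 = 99.6 N.
Since |-1.325| ≤ 99.6 N, the casting remains in static equilibrium and friction takes exactly the required value.

f ≈ 1.33 N (down the incline)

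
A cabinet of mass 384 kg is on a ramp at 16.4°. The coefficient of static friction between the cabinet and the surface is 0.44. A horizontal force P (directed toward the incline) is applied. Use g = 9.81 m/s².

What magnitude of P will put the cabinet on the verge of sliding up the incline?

P ≈ 3180 N

At impending motion up the slope, friction acts down-slope at its limit: f = μ_s N.
Perpendicular to the incline: N = m g cos θ + P sin θ.
Along the incline: P cos θ = m g sin θ + μ_s N = m g sin θ + μ_s (m g cos θ + P sin θ).
Solving, P (cos θ − μ_s sin θ) = m g (sin θ + μ_s cos θ), so P = 384×9.81×(sin 16.4° + 0.44 cos 16.4°)/(cos 16.4° − 0.44 sin 16.4°) = 3770×0.7044/0.8351 = 3180 N.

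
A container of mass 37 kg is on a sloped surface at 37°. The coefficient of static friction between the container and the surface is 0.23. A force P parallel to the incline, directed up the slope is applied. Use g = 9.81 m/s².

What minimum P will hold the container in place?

P_min ≈ 152 N

The container tends to slide down (tan θ > μ_s), so at the point of impending slip friction acts up-slope at its limit: f = μ_s N.
P is parallel to the surface, so N = m g cos θ = 290 N.
Along the incline: P + μ_s N = m g sin θ, so P = 218 − 0.23×290 = 152 N.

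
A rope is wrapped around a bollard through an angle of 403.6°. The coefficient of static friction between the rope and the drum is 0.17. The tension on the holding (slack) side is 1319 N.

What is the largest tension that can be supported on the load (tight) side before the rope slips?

At impending slip the capstan equation gives T₂/T₁ = e^{μβ} with β in radians.
β = 403.6° × π/180 = 7.044 rad.
e^{μβ} = e^{0.17×7.044} = 3.312.
T₂ = T₁ · e^{μβ} = 1319 × 3.312 = 4370 N.

T_max ≈ 4370 N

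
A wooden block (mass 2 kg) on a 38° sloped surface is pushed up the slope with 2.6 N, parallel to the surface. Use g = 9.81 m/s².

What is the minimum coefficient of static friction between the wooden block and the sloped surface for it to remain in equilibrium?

μ_s,min ≈ 0.613

N = m g cos θ = 15.46 N.
Friction must make up the shortfall along the incline: f = m g sin θ − P = 12.08 − 2.6 = 9.479 N.
At the threshold f = μ_s N, so μ_s,min = 9.479/15.46 = 0.613.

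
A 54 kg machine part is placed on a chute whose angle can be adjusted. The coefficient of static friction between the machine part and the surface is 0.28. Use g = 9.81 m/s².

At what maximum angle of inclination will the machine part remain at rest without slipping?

At the slip threshold, m g sin θ = μ_s · m g cos θ, so tan θ = μ_s.
θ_max = arctan(0.28) = 15.6°.

θ_max ≈ 15.6°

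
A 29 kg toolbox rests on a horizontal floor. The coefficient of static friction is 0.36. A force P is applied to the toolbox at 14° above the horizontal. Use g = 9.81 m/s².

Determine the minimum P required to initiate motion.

P ≈ 96.9 N

N = m g − P sin α (the pull lifts the toolbox).
At impending slip, P cos α = μ_s N = μ_s (m g − P sin α).
Solving: P (cos α + μ_s sin α) = μ_s m g → P = 0.36×284/(cos 14° + 0.36 sin 14°) = 102/1.057 = 96.9 N.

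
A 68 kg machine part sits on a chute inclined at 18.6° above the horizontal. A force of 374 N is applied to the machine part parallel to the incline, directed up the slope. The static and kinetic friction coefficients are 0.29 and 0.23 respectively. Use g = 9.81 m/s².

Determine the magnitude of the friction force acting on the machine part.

Normal force: N = m g cos θ = 68 × 9.81 × cos 18.6° = 632.2 N.
For equilibrium along the incline the friction force must supply f = m g sin θ − P = 212.8 − 374 = -161.2 N (positive meaning up-slope).
Maximum static friction available: μ_s N = 0.29 × 632.2 = 183.3 N.
Since |-161.2| ≤ 183.3 N, no slip — friction simply equals what equilibrium demands.

f ≈ 161 N (down the incline)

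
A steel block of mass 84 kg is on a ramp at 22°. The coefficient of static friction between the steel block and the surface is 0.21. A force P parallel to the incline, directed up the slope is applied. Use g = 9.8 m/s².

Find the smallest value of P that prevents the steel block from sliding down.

The steel block tends to slide down (tan θ > μ_s), so at the point of impending slip friction acts up-slope at its limit: f = μ_s N.
P is parallel to the surface, so N = m g cos θ = 763 N.
Along the incline: P + μ_s N = m g sin θ, so P = 308 − 0.21×763 = 148 N.

P_min ≈ 148 N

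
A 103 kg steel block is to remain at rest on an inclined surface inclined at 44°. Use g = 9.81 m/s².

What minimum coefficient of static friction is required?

μ_s,min ≈ 0.966

At the slip threshold m g sin θ = μ_s m g cos θ, so μ_s,min = tan θ.
μ_s,min = tan 44° = 0.966.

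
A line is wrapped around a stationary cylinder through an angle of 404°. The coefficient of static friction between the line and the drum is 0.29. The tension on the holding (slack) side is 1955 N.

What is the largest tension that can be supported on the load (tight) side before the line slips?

T_max ≈ 15100 N

At impending slip the capstan equation gives T₂/T₁ = e^{μβ} with β in radians.
β = 404° × π/180 = 7.051 rad.
e^{μβ} = e^{0.29×7.051} = 7.728.
T₂ = T₁ · e^{μβ} = 1955 × 7.728 = 15100 N.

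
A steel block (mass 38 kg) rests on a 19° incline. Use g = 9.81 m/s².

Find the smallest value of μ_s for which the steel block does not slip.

μ_s,min ≈ 0.344

At the slip threshold m g sin θ = μ_s m g cos θ, so μ_s,min = tan θ.
μ_s,min = tan 19° = 0.344.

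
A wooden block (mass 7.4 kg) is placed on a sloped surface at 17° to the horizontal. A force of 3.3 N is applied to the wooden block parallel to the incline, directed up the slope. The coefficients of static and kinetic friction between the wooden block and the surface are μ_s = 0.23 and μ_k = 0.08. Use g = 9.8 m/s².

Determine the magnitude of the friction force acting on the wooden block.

f ≈ 5.55 N (up the incline)

Normal force: N = m g cos θ = 7.4 × 9.8 × cos 17° = 69.35 N.
For equilibrium along the incline the friction force must supply f = m g sin θ − P = 21.2 − 3.3 = 17.9 N (positive meaning up-slope).
Maximum static friction available: μ_s N = 0.23 × 69.35 = 15.95 N.
Since |17.9| > 15.95 N, static friction cannot hold it; the wooden block slides down the incline and kinetic friction applies: f = μ_k N = 0.08 × 69.35 = 5.55 N.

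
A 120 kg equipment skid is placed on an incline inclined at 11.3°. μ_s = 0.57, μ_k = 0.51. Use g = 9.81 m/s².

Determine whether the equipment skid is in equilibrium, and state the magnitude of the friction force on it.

N = m g cos θ = 1150 N.
Down-slope weight component: m g sin θ = 231 N.
μ_s N = 658 N.
231 ≤ 658 N, so it stays put; friction = 231 N.

f ≈ 231 N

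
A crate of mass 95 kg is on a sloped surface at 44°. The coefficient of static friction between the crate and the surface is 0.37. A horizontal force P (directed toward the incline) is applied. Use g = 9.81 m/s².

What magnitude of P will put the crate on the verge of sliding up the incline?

P ≈ 1940 N

At impending motion up the slope, friction acts down-slope at its limit: f = μ_s N.
Perpendicular to the incline: N = m g cos θ + P sin θ.
Along the incline: P cos θ = m g sin θ + μ_s N = m g sin θ + μ_s (m g cos θ + P sin θ).
Solving, P (cos θ − μ_s sin θ) = m g (sin θ + μ_s cos θ), so P = 95×9.81×(sin 44° + 0.37 cos 44°)/(cos 44° − 0.37 sin 44°) = 932×0.9608/0.4623 = 1940 N.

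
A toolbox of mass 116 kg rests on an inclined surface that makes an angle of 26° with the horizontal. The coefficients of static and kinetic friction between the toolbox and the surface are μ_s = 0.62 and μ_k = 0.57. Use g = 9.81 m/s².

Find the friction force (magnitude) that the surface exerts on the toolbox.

f ≈ 499 N (up the incline)

Normal force: N = m g cos θ = 116 × 9.81 × cos 26° = 1023 N.
Along the slope the weight component is m g sin θ = 498.8 N; friction must supply exactly this, acting up-slope.
Maximum static friction available: μ_s N = 0.62 × 1023 = 634.1 N.
Since |498.8| ≤ 634.1 N, no slip — friction simply equals what equilibrium demands.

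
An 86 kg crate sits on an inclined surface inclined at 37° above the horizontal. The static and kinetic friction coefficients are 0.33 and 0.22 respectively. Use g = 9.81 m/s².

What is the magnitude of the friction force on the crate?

f ≈ 148 N (up the incline)

Perpendicular to the surface, N = m g cos θ = 86·9.81·cos 37° = 673.8 N.
Along the slope the weight component is m g sin θ = 507.7 N; friction must supply exactly this, acting up-slope.
Static friction can supply at most μ_s N = 222.3 N.
|507.7| exceeds 222.3 N, so the crate slips down-slope; friction is kinetic, f = μ_k N = 0.22×673.8 = 148 N.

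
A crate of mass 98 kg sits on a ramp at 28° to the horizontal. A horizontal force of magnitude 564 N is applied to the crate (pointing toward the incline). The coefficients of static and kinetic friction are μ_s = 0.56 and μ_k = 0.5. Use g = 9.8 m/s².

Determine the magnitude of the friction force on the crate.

The horizontal push has a component P sin θ into the surface, so N = m g cos θ + P sin θ = 848 + 264.8 = 1113 N.
Along the incline, the net driving force (taking up-slope positive) is P cos θ − m g sin θ = 498 − 450.9 = 47.1 N, so equilibrium requires friction f = -47.1 N (down-slope).
Maximum static friction: μ_s N = 0.56 × 1113 = 623.1 N.
|f_req| = 47.1 ≤ 623.1 N → the crate is in equilibrium; friction equals the required value.

f ≈ 47.1 N (down the incline)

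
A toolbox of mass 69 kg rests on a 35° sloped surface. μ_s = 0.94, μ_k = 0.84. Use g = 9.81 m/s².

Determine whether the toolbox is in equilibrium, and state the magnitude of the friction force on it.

f ≈ 388 N

N = m g cos θ = 554 N.
Down-slope weight component: m g sin θ = 388 N.
μ_s N = 521 N.
388 ≤ 521 N, so it stays put; friction = 388 N.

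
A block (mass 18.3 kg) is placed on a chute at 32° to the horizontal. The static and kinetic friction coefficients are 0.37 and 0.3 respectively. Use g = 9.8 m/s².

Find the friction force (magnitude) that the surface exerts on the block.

Perpendicular to the surface, N = m g cos θ = 18.3·9.8·cos 32° = 152.1 N.
For equilibrium along the incline, friction must balance the weight component: f = m g sin θ = 95.04 N up the slope.
The static-friction ceiling is μ_s N = 0.37 × 152.1 = 56.27 N.
|95.04| exceeds 56.27 N, so the block slips down-slope; friction is kinetic, f = μ_k N = 0.3×152.1 = 45.6 N.

f ≈ 45.6 N (up the incline)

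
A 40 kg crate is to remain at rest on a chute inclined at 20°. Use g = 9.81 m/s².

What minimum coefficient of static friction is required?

At the slip threshold m g sin θ = μ_s m g cos θ, so μ_s,min = tan θ.
μ_s,min = tan 20° = 0.364.

μ_s,min ≈ 0.364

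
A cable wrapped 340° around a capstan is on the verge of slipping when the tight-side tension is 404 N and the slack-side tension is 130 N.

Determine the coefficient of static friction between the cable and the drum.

μ ≈ 0.191

T₂/T₁ = e^{μβ} → μ = ln(T₂/T₁)/β.
β = 340° = 5.934 rad.
μ = ln(404/130)/5.934 = ln(3.108)/5.934 = 0.191.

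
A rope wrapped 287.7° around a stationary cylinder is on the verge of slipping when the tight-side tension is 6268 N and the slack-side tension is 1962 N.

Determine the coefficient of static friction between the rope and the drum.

T₂/T₁ = e^{μβ} → μ = ln(T₂/T₁)/β.
β = 287.7° = 5.021 rad.
μ = ln(6268/1962)/5.021 = ln(3.195)/5.021 = 0.231.

μ ≈ 0.231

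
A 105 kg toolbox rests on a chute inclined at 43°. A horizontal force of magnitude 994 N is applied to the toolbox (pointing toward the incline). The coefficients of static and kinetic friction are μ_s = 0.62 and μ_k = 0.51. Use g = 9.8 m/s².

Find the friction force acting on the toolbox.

The horizontal push has a component P sin θ into the surface, so N = m g cos θ + P sin θ = 752.6 + 677.9 = 1430 N.
Along the incline, the net driving force (taking up-slope positive) is P cos θ − m g sin θ = 727 − 701.8 = 25.19 N, so equilibrium requires friction f = -25.19 N (down-slope).
The limit of static friction is μ_s N = 886.9 N.
Since 25.19 N is within the 886.9 N limit, the toolbox stays put and friction is exactly 25.2 N.

f ≈ 25.2 N (down the incline)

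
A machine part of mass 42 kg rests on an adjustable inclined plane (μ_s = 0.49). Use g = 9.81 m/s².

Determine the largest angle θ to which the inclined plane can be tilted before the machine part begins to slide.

θ_max ≈ 26.1°

At the slip threshold, m g sin θ = μ_s · m g cos θ, so tan θ = μ_s.
θ_max = arctan(0.49) = 26.1°.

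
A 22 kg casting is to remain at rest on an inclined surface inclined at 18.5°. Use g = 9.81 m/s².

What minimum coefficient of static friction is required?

μ_s,min ≈ 0.335

At the slip threshold m g sin θ = μ_s m g cos θ, so μ_s,min = tan θ.
μ_s,min = tan 18.5° = 0.335.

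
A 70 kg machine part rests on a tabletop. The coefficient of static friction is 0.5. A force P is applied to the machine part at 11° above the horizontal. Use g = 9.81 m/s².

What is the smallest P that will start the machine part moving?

P ≈ 319 N

N = m g − P sin α (the pull lifts the machine part).
At impending slip, P cos α = μ_s N = μ_s (m g − P sin α).
Solving: P (cos α + μ_s sin α) = μ_s m g → P = 0.5×687/(cos 11° + 0.5 sin 11°) = 343/1.077 = 319 N.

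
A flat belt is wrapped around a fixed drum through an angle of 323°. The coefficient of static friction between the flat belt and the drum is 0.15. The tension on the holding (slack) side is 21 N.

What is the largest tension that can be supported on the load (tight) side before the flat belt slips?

T_max ≈ 48.9 N

At impending slip the capstan equation gives T₂/T₁ = e^{μβ} with β in radians.
β = 323° × π/180 = 5.637 rad.
e^{μβ} = e^{0.15×5.637} = 2.329.
T₂ = T₁ · e^{μβ} = 21 × 2.329 = 48.9 N.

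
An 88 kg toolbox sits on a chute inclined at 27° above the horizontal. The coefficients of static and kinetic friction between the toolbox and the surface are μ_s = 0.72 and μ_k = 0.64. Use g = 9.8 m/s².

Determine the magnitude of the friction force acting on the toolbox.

f ≈ 392 N (up the incline)

Normal force: N = m g cos θ = 88 × 9.8 × cos 27° = 768.4 N.
Along the slope the weight component is m g sin θ = 391.5 N; friction must supply exactly this, acting up-slope.
Maximum static friction available: μ_s N = 0.72 × 768.4 = 553.3 N.
Since |391.5| ≤ 553.3 N, static friction is sufficient; f equals the required value, not μ_s N.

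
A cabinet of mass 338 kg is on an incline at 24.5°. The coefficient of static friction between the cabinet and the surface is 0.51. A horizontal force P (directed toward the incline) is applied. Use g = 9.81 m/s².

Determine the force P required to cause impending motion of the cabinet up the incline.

At impending motion up the slope, friction acts down-slope at its limit: f = μ_s N.
Perpendicular to the incline: N = m g cos θ + P sin θ.
Along the incline: P cos θ = m g sin θ + μ_s N = m g sin θ + μ_s (m g cos θ + P sin θ).
Solving, P (cos θ − μ_s sin θ) = m g (sin θ + μ_s cos θ), so P = 338×9.81×(sin 24.5° + 0.51 cos 24.5°)/(cos 24.5° − 0.51 sin 24.5°) = 3320×0.8788/0.6985 = 4170 N.

P ≈ 4170 N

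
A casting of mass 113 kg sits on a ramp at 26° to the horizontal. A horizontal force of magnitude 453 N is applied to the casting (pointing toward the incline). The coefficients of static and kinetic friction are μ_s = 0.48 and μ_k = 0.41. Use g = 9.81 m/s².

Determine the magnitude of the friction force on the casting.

f ≈ 78.8 N (up the incline)

The horizontal push has a component P sin θ into the surface, so N = m g cos θ + P sin θ = 996.3 + 198.6 = 1195 N.
Along the incline, the net driving force (taking up-slope positive) is P cos θ − m g sin θ = 407.2 − 485.9 = -78.79 N, so equilibrium requires friction f = 78.79 N (up-slope).
The limit of static friction is μ_s N = 573.6 N.
Since 78.79 N is within the 573.6 N limit, the casting stays put and friction is exactly 78.8 N.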